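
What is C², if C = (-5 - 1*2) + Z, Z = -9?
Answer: 256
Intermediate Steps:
C = -16 (C = (-5 - 1*2) - 9 = (-5 - 2) - 9 = -7 - 9 = -16)
C² = (-16)² = 256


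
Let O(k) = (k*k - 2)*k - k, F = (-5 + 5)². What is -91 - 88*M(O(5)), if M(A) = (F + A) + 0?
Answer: -9771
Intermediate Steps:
F = 0 (F = 0² = 0)
O(k) = -k + k*(-2 + k²) (O(k) = (k² - 2)*k - k = (-2 + k²)*k - k = k*(-2 + k²) - k = -k + k*(-2 + k²))
M(A) = A (M(A) = (0 + A) + 0 = A + 0 = A)
-91 - 88*M(O(5)) = -91 - 440*(-3 + 5²) = -91 - 440*(-3 + 25) = -91 - 440*22 = -91 - 88*110 = -91 - 9680 = -9771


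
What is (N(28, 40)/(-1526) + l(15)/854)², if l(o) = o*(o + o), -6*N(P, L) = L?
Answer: 5503414225/19496257641 ≈ 0.28228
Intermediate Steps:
N(P, L) = -L/6
l(o) = 2*o² (l(o) = o*(2*o) = 2*o²)
(N(28, 40)/(-1526) + l(15)/854)² = (-⅙*40/(-1526) + (2*15²)/854)² = (-20/3*(-1/1526) + (2*225)*(1/854))² = (10/2289 + 450*(1/854))² = (10/2289 + 225/427)² = (74185/139629)² = 5503414225/19496257641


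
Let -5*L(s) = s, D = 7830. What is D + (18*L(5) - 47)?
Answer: 7765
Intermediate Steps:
L(s) = -s/5
D + (18*L(5) - 47) = 7830 + (18*(-1/5*5) - 47) = 7830 + (18*(-1) - 47) = 7830 + (-18 - 47) = 7830 - 65 = 7765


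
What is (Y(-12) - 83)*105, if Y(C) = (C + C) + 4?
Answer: -10815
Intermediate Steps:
Y(C) = 4 + 2*C (Y(C) = 2*C + 4 = 4 + 2*C)
(Y(-12) - 83)*105 = ((4 + 2*(-12)) - 83)*105 = ((4 - 24) - 83)*105 = (-20 - 83)*105 = -103*105 = -10815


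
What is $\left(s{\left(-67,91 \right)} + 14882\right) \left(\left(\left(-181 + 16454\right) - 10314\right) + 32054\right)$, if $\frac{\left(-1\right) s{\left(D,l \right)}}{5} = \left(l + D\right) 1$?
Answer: $561147906$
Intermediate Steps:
$s{\left(D,l \right)} = - 5 D - 5 l$ ($s{\left(D,l \right)} = - 5 \left(l + D\right) 1 = - 5 \left(D + l\right) 1 = - 5 \left(D + l\right) = - 5 D - 5 l$)
$\left(s{\left(-67,91 \right)} + 14882\right) \left(\left(\left(-181 + 16454\right) - 10314\right) + 32054\right) = \left(\left(\left(-5\right) \left(-67\right) - 455\right) + 14882\right) \left(\left(\left(-181 + 16454\right) - 10314\right) + 32054\right) = \left(\left(335 - 455\right) + 14882\right) \left(\left(16273 - 10314\right) + 32054\right) = \left(-120 + 14882\right) \left(5959 + 32054\right) = 14762 \cdot 38013 = 561147906$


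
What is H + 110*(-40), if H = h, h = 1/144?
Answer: -633599/144 ≈ -4400.0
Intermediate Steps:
h = 1/144 ≈ 0.0069444
H = 1/144 ≈ 0.0069444
H + 110*(-40) = 1/144 + 110*(-40) = 1/144 - 4400 = -633599/144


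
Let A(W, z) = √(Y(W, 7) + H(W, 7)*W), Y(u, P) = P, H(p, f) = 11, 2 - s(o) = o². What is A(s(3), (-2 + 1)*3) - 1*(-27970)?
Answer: 27970 + I*√70 ≈ 27970.0 + 8.3666*I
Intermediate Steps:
s(o) = 2 - o²
A(W, z) = √(7 + 11*W)
A(s(3), (-2 + 1)*3) - 1*(-27970) = √(7 + 11*(2 - 1*3²)) - 1*(-27970) = √(7 + 11*(2 - 1*9)) + 27970 = √(7 + 11*(2 - 9)) + 27970 = √(7 + 11*(-7)) + 27970 = √(7 - 77) + 27970 = √(-70) + 27970 = I*√70 + 27970 = 27970 + I*√70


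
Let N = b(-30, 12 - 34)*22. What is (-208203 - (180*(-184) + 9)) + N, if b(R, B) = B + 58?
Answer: -174300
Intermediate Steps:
b(R, B) = 58 + B
N = 792 (N = (58 + (12 - 34))*22 = (58 - 22)*22 = 36*22 = 792)
(-208203 - (180*(-184) + 9)) + N = (-208203 - (180*(-184) + 9)) + 792 = (-208203 - (-33120 + 9)) + 792 = (-208203 - 1*(-33111)) + 792 = (-208203 + 33111) + 792 = -175092 + 792 = -174300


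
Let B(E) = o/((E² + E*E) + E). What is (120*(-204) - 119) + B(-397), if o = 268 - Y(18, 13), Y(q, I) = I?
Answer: -7744281524/314821 ≈ -24599.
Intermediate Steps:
o = 255 (o = 268 - 1*13 = 268 - 13 = 255)
B(E) = 255/(E + 2*E²) (B(E) = 255/((E² + E*E) + E) = 255/((E² + E²) + E) = 255/(2*E² + E) = 255/(E + 2*E²))
(120*(-204) - 119) + B(-397) = (120*(-204) - 119) + 255/(-397*(1 + 2*(-397))) = (-24480 - 119) + 255*(-1/397)/(1 - 794) = -24599 + 255*(-1/397)/(-793) = -24599 + 255*(-1/397)*(-1/793) = -24599 + 255/314821 = -7744281524/314821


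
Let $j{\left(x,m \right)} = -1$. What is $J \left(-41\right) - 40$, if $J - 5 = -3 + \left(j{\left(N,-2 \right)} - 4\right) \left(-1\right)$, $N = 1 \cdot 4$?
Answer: $-327$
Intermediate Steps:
$N = 4$
$J = 7$ ($J = 5 - \left(3 - \left(-1 - 4\right) \left(-1\right)\right) = 5 - -2 = 5 + \left(-3 + 5\right) = 5 + 2 = 7$)
$J \left(-41\right) - 40 = 7 \left(-41\right) - 40 = -287 - 40 = -327$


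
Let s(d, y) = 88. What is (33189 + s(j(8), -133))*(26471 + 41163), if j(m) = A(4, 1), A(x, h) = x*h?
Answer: 2250656618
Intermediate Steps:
A(x, h) = h*x
j(m) = 4 (j(m) = 1*4 = 4)
(33189 + s(j(8), -133))*(26471 + 41163) = (33189 + 88)*(26471 + 41163) = 33277*67634 = 2250656618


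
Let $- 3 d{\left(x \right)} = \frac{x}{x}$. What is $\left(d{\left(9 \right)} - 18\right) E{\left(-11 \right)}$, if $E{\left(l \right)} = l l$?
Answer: $- \frac{6655}{3} \approx -2218.3$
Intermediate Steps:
$d{\left(x \right)} = - \frac{1}{3}$ ($d{\left(x \right)} = - \frac{x \frac{1}{x}}{3} = \left(- \frac{1}{3}\right) 1 = - \frac{1}{3}$)
$E{\left(l \right)} = l^{2}$
$\left(d{\left(9 \right)} - 18\right) E{\left(-11 \right)} = \left(- \frac{1}{3} - 18\right) \left(-11\right)^{2} = \left(- \frac{55}{3}\right) 121 = - \frac{6655}{3}$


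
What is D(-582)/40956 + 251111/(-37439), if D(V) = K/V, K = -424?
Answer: -25799846368/3846597759 ≈ -6.7072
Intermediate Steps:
D(V) = -424/V
D(-582)/40956 + 251111/(-37439) = -424/(-582)/40956 + 251111/(-37439) = -424*(-1/582)*(1/40956) + 251111*(-1/37439) = (212/291)*(1/40956) - 8659/1291 = 53/2979549 - 8659/1291 = -25799846368/3846597759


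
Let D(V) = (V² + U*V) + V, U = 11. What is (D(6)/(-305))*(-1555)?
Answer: 33588/61 ≈ 550.62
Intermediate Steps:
D(V) = V² + 12*V (D(V) = (V² + 11*V) + V = V² + 12*V)
(D(6)/(-305))*(-1555) = ((6*(12 + 6))/(-305))*(-1555) = ((6*18)*(-1/305))*(-1555) = (108*(-1/305))*(-1555) = -108/305*(-1555) = 33588/61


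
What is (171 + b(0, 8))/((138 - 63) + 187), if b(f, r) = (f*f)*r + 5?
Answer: 88/131 ≈ 0.67176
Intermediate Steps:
b(f, r) = 5 + r*f² (b(f, r) = f²*r + 5 = r*f² + 5 = 5 + r*f²)
(171 + b(0, 8))/((138 - 63) + 187) = (171 + (5 + 8*0²))/((138 - 63) + 187) = (171 + (5 + 8*0))/(75 + 187) = (171 + (5 + 0))/262 = (171 + 5)*(1/262) = 176*(1/262) = 88/131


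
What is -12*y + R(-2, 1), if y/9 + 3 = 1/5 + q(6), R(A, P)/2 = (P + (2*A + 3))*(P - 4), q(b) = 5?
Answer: -1188/5 ≈ -237.60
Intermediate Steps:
R(A, P) = 2*(-4 + P)*(3 + P + 2*A) (R(A, P) = 2*((P + (2*A + 3))*(P - 4)) = 2*((P + (3 + 2*A))*(-4 + P)) = 2*((3 + P + 2*A)*(-4 + P)) = 2*((-4 + P)*(3 + P + 2*A)) = 2*(-4 + P)*(3 + P + 2*A))
y = 99/5 (y = -27 + 9*(1/5 + 5) = -27 + 9*(26/5) = -27 + 234/5 = 99/5 ≈ 19.800)
-12*y + R(-2, 1) = -12*99/5 + (-24 - 16*(-2) - 2*1 + 2*1**2 + 4*(-2)*1) = -1188/5 + (-24 + 32 - 2 + 2*1 - 8) = -1188/5 + (-24 + 32 - 2 + 2 - 8) = -1188/5 + 0 = -1188/5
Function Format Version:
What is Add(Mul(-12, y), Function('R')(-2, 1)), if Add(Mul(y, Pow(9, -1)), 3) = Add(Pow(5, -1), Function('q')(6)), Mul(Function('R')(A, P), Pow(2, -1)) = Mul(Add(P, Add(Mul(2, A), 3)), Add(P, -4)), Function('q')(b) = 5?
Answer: Rational(-1188, 5) ≈ -237.60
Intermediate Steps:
Function('R')(A, P) = Mul(2, Add(-4, P), Add(3, P, Mul(2, A))) (Function('R')(A, P) = Mul(2, Mul(Add(P, Add(Mul(2, A), 3)), Add(P, -4))) = Mul(2, Mul(Add(P, Add(3, Mul(2, A))), Add(-4, P))) = Mul(2, Mul(Add(3, P, Mul(2, A)), Add(-4, P))) = Mul(2, Mul(Add(-4, P), Add(3, P, Mul(2, A)))) = Mul(2, Add(-4, P), Add(3, P, Mul(2, A))))
y = Rational(99, 5) (y = Add(-27, Mul(9, Add(Pow(5, -1), 5))) = Add(-27, Mul(9, Add(Rational(1, 5), 5))) = Add(-27, Mul(9, Rational(26, 5))) = Add(-27, Rational(234, 5)) = Rational(99, 5) ≈ 19.800)
Add(Mul(-12, y), Function('R')(-2, 1)) = Add(Mul(-12, Rational(99, 5)), Add(-24, Mul(-16, -2), Mul(-2, 1), Mul(2, Pow(1, 2)), Mul(4, -2, 1))) = Add(Rational(-1188, 5), Add(-24, 32, -2, Mul(2, 1), -8)) = Add(Rational(-1188, 5), Add(-24, 32, -2, 2, -8)) = Add(Rational(-1188, 5), 0) = Rational(-1188, 5)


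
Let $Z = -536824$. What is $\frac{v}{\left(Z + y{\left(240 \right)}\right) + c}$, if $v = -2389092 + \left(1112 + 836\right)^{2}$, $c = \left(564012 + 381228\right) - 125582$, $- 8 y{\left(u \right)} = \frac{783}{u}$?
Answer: $\frac{899591680}{181013499} \approx 4.9697$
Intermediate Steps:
$y{\left(u \right)} = - \frac{783}{8 u}$ ($y{\left(u \right)} = - \frac{783 \frac{1}{u}}{8} = - \frac{783}{8 u}$)
$c = 819658$ ($c = 945240 - 125582 = 819658$)
$v = 1405612$ ($v = -2389092 + 1948^{2} = -2389092 + 3794704 = 1405612$)
$\frac{v}{\left(Z + y{\left(240 \right)}\right) + c} = \frac{1405612}{\left(-536824 - \frac{783}{8 \cdot 240}\right) + 819658} = \frac{1405612}{\left(-536824 - \frac{261}{640}\right) + 819658} = \frac{1405612}{- \frac{343567621}{640} + 819658} = \frac{1405612}{\frac{181013499}{640}} = 1405612 \cdot \frac{640}{181013499} = \frac{899591680}{181013499}$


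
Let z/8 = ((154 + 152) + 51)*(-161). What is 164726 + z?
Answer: -295090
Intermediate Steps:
z = -459816 (z = 8*(((154 + 152) + 51)*(-161)) = 8*((306 + 51)*(-161)) = 8*(357*(-161)) = 8*(-57477) = -459816)
164726 + z = 164726 - 459816 = -295090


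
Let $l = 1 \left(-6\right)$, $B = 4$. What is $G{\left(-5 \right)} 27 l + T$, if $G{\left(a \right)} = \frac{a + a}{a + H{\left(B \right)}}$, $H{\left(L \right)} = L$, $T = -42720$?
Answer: $-44340$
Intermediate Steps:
$G{\left(a \right)} = \frac{2 a}{4 + a}$ ($G{\left(a \right)} = \frac{a + a}{a + 4} = \frac{2 a}{4 + a}$)
$l = -6$
$G{\left(-5 \right)} 27 l + T = 2 \left(-5\right) \frac{1}{4 - 5} \cdot 27 \left(-6\right) - 42720 = 2 \left(-5\right) \frac{1}{-1} \cdot 27 \left(-6\right) - 42720 = 2 \left(-5\right) \left(-1\right) 27 \left(-6\right) - 42720 = 10 \cdot 27 \left(-6\right) - 42720 = 270 \left(-6\right) - 42720 = -1620 - 42720 = -44340$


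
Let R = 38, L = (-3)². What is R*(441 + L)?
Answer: 17100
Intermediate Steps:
L = 9
R*(441 + L) = 38*(441 + 9) = 38*450 = 17100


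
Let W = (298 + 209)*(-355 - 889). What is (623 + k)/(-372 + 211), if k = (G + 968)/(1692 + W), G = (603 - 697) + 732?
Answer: -195937681/50635788 ≈ -3.8695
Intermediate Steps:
W = -630708 (W = 507*(-1244) = -630708)
G = 638 (G = -94 + 732 = 638)
k = -803/314508 (k = (638 + 968)/(1692 - 630708) = 1606/(-629016) = 1606*(-1/629016) = -803/314508 ≈ -0.0025532)
(623 + k)/(-372 + 211) = (623 - 803/314508)/(-372 + 211) = (195937681/314508)/(-161) = (195937681/314508)*(-1/161) = -195937681/50635788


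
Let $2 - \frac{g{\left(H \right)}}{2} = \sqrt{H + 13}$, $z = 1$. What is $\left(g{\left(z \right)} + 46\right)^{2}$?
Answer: $2556 - 200 \sqrt{14} \approx 1807.7$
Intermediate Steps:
$g{\left(H \right)} = 4 - 2 \sqrt{13 + H}$ ($g{\left(H \right)} = 4 - 2 \sqrt{H + 13} = 4 - 2 \sqrt{13 + H}$)
$\left(g{\left(z \right)} + 46\right)^{2} = \left(\left(4 - 2 \sqrt{13 + 1}\right) + 46\right)^{2} = \left(\left(4 - 2 \sqrt{14}\right) + 46\right)^{2} = \left(50 - 2 \sqrt{14}\right)^{2}$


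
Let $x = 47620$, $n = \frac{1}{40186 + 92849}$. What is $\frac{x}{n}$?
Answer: $6335126700$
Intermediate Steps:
$n = \frac{1}{133035} \approx 7.5168 \cdot 10^{-6}$
$\frac{x}{n} = 47620 \frac{1}{\frac{1}{133035}} = 47620 \cdot 133035 = 6335126700$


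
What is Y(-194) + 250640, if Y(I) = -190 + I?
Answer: 250256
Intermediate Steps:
Y(-194) + 250640 = (-190 - 194) + 250640 = -384 + 250640 = 250256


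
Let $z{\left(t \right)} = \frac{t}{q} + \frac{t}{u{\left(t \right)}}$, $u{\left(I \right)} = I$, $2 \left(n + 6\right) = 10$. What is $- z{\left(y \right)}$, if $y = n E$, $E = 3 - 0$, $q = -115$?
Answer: $- \frac{118}{115} \approx -1.0261$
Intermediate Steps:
$n = -1$ ($n = -6 + \frac{1}{2} \cdot 10 = -6 + 5 = -1$)
$E = 3$ ($E = 3 + 0 = 3$)
$y = -3$ ($y = \left(-1\right) 3 = -3$)
$z{\left(t \right)} = 1 - \frac{t}{115}$ ($z{\left(t \right)} = \frac{t}{-115} + \frac{t}{t} = t \left(- \frac{1}{115}\right) + 1 = - \frac{t}{115} + 1 = 1 - \frac{t}{115}$)
$- z{\left(y \right)} = - (1 - - \frac{3}{115}) = - (1 + \frac{3}{115}) = \left(-1\right) \frac{118}{115} = - \frac{118}{115}$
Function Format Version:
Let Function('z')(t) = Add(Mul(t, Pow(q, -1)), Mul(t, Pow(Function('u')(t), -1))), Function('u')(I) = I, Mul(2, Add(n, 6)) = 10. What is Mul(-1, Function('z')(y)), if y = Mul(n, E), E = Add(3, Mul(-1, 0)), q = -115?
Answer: Rational(-118, 115) ≈ -1.0261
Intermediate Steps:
n = -1 (n = Add(-6, Mul(Rational(1, 2), 10)) = Add(-6, 5) = -1)
E = 3 (E = Add(3, 0) = 3)
y = -3 (y = Mul(-1, 3) = -3)
Function('z')(t) = Add(1, Mul(Rational(-1, 115), t)) (Function('z')(t) = Add(Mul(t, Pow(-115, -1)), Mul(t, Pow(t, -1))) = Add(Mul(t, Rational(-1, 115)), 1) = Add(Mul(Rational(-1, 115), t), 1) = Add(1, Mul(Rational(-1, 115), t)))
Mul(-1, Function('z')(y)) = Mul(-1, Add(1, Mul(Rational(-1, 115), -3))) = Mul(-1, Add(1, Rational(3, 115))) = Mul(-1, Rational(118, 115)) = Rational(-118, 115)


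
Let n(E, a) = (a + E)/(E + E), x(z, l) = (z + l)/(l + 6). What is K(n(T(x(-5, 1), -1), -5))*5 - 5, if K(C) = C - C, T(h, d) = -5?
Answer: -5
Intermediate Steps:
x(z, l) = (l + z)/(6 + l)
n(E, a) = (E + a)/(2*E) (n(E, a) = (E + a)/((2*E)) = (E + a)*(1/(2*E)) = (E + a)/(2*E))
K(C) = 0
K(n(T(x(-5, 1), -1), -5))*5 - 5 = 0*5 - 5 = 0 - 5 = -5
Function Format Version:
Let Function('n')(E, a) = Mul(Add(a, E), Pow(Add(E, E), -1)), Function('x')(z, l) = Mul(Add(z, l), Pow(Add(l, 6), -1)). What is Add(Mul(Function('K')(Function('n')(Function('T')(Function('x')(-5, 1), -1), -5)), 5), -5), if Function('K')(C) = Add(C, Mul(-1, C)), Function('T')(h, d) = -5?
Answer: -5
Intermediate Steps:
Function('x')(z, l) = Mul(Pow(Add(6, l), -1), Add(l, z)) (Function('x')(z, l) = Mul(Add(l, z), Pow(Add(6, l), -1)) = Mul(Pow(Add(6, l), -1), Add(l, z)))
Function('n')(E, a) = Mul(Rational(1, 2), Pow(E, -1), Add(E, a)) (Function('n')(E, a) = Mul(Add(E, a), Pow(Mul(2, E), -1)) = Mul(Add(E, a), Mul(Rational(1, 2), Pow(E, -1))) = Mul(Rational(1, 2), Pow(E, -1), Add(E, a)))
Function('K')(C) = 0
Add(Mul(Function('K')(Function('n')(Function('T')(Function('x')(-5, 1), -1), -5)), 5), -5) = Add(Mul(0, 5), -5) = Add(0, -5) = -5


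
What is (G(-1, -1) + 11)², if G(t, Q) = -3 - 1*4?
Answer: 16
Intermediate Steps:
G(t, Q) = -7 (G(t, Q) = -3 - 4 = -7)
(G(-1, -1) + 11)² = (-7 + 11)² = 4² = 16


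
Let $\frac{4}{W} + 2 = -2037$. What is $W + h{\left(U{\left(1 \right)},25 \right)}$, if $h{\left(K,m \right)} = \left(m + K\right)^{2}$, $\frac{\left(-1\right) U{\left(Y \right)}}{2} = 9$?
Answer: $\frac{99907}{2039} \approx 48.998$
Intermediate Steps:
$W = - \frac{4}{2039}$ ($W = \frac{4}{-2 - 2037} = \frac{4}{-2039} = 4 \left(- \frac{1}{2039}\right) = - \frac{4}{2039} \approx -0.0019617$)
$U{\left(Y \right)} = -18$ ($U{\left(Y \right)} = \left(-2\right) 9 = -18$)
$h{\left(K,m \right)} = \left(K + m\right)^{2}$
$W + h{\left(U{\left(1 \right)},25 \right)} = - \frac{4}{2039} + \left(-18 + 25\right)^{2} = - \frac{4}{2039} + 7^{2} = - \frac{4}{2039} + 49 = \frac{99907}{2039}$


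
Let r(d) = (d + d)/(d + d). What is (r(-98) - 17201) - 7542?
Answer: -24742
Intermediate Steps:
r(d) = 1 (r(d) = (2*d)/((2*d)) = (2*d)*(1/(2*d)) = 1)
(r(-98) - 17201) - 7542 = (1 - 17201) - 7542 = -17200 - 7542 = -24742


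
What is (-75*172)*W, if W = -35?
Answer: 451500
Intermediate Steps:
(-75*172)*W = -75*172*(-35) = -12900*(-35) = 451500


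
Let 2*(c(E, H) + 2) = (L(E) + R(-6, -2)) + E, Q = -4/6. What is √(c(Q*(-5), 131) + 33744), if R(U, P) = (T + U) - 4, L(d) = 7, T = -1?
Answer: 5*√12147/3 ≈ 183.69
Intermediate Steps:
Q = -⅔ (Q = -4*⅙ = -⅔ ≈ -0.66667)
R(U, P) = -5 + U (R(U, P) = (-1 + U) - 4 = -5 + U)
c(E, H) = -4 + E/2 (c(E, H) = -2 + ((7 + (-5 - 6)) + E)/2 = -2 + ((7 - 11) + E)/2 = -2 + (-4 + E)/2 = -2 + (-2 + E/2) = -4 + E/2)
√(c(Q*(-5), 131) + 33744) = √((-4 + (-⅔*(-5))/2) + 33744) = √((-4 + (½)*(10/3)) + 33744) = √((-4 + 5/3) + 33744) = √(-7/3 + 33744) = √(101225/3) = 5*√12147/3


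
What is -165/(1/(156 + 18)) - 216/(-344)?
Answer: -1234503/43 ≈ -28709.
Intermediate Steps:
-165/(1/(156 + 18)) - 216/(-344) = -165/(1/174) - 216*(-1/344) = -165/1/174 + 27/43 = -165*174 + 27/43 = -28710 + 27/43 = -1234503/43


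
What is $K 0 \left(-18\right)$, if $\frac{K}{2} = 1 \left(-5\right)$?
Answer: $0$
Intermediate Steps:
$K = -10$ ($K = 2 \cdot 1 \left(-5\right) = 2 \left(-5\right) = -10$)
$K 0 \left(-18\right) = - 10 \cdot 0 \left(-18\right) = \left(-10\right) 0 = 0$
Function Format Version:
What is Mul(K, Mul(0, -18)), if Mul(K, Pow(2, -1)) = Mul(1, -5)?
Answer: 0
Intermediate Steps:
K = -10 (K = Mul(2, Mul(1, -5)) = Mul(2, -5) = -10)
Mul(K, Mul(0, -18)) = Mul(-10, Mul(0, -18)) = Mul(-10, 0) = 0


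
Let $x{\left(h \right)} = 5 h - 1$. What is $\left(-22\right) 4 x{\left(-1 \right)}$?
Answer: $528$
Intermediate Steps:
$x{\left(h \right)} = -1 + 5 h$
$\left(-22\right) 4 x{\left(-1 \right)} = \left(-22\right) 4 \left(-1 + 5 \left(-1\right)\right) = - 88 \left(-1 - 5\right) = \left(-88\right) \left(-6\right) = 528$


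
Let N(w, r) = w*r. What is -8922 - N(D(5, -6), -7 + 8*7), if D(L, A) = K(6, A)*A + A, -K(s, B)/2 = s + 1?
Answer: -12744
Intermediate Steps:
K(s, B) = -2 - 2*s (K(s, B) = -2*(s + 1) = -2*(1 + s) = -2 - 2*s)
D(L, A) = -13*A (D(L, A) = (-2 - 2*6)*A + A = (-2 - 12)*A + A = -14*A + A = -13*A)
N(w, r) = r*w
-8922 - N(D(5, -6), -7 + 8*7) = -8922 - (-7 + 8*7)*(-13*(-6)) = -8922 - (-7 + 56)*78 = -8922 - 49*78 = -8922 - 1*3822 = -8922 - 3822 = -12744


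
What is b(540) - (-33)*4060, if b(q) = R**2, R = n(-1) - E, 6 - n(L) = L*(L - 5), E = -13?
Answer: 134149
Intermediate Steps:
n(L) = 6 - L*(-5 + L) (n(L) = 6 - L*(L - 5) = 6 - L*(-5 + L))
R = 13 (R = (6 - 1*(-1)**2 + 5*(-1)) - 1*(-13) = (6 - 1*1 - 5) + 13 = (6 - 1 - 5) + 13 = 0 + 13 = 13)
b(q) = 169 (b(q) = 13**2 = 169)
b(540) - (-33)*4060 = 169 - (-33)*4060 = 169 - 1*(-133980) = 169 + 133980 = 134149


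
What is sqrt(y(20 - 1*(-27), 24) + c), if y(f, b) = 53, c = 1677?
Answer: sqrt(1730) ≈ 41.593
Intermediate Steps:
sqrt(y(20 - 1*(-27), 24) + c) = sqrt(53 + 1677) = sqrt(1730)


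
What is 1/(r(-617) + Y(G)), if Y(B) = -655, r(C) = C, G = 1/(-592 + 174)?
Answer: -1/1272 ≈ -0.00078616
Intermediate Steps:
G = -1/418 (G = 1/(-418) = -1/418 ≈ -0.0023923)
1/(r(-617) + Y(G)) = 1/(-617 - 655) = 1/(-1272) = -1/1272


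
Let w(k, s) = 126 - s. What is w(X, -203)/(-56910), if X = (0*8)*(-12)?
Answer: -47/8130 ≈ -0.0057811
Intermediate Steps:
X = 0 (X = 0*(-12) = 0)
w(X, -203)/(-56910) = (126 - 1*(-203))/(-56910) = (126 + 203)*(-1/56910) = 329*(-1/56910) = -47/8130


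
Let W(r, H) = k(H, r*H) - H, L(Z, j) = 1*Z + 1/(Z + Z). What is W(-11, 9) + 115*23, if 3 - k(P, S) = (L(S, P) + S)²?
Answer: -1433572669/39204 ≈ -36567.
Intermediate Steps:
L(Z, j) = Z + 1/(2*Z)
k(P, S) = 3 - (1/(2*S) + 2*S)² (k(P, S) = 3 - ((S + 1/(2*S)) + S)² = 3 - (1/(2*S) + 2*S)²)
W(r, H) = 1 - H - 4*H²*r² - 1/(4*H²*r²) (W(r, H) = (1 - 4*H²*r² - 1/(H²*r²)/4) - H = (1 - 4*H²*r² - 1/(4*H²*r²)) - H = 1 - H - 4*H²*r² - 1/(4*H²*r²))
W(-11, 9) + 115*23 = (3 - 1*9 - ¼*(1 + 4*9²*(-11)²)²/(9²*(-11)²)) + 115*23 = (3 - 9 - ¼*1/81*1/121*(1 + 4*81*121)²) + 2645 = (3 - 9 - ¼*1/81*1/121*(1 + 39204)²) + 2645 = (3 - 9 - ¼*1/81*1/121*39205²) + 2645 = (3 - 9 - ¼*1/81*1/121*1537032025) + 2645 = (3 - 9 - 1537032025/39204) + 2645 = -1537267249/39204 + 2645 = -1433572669/39204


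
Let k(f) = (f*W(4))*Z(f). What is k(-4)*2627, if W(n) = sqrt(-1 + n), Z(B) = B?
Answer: 42032*sqrt(3) ≈ 72802.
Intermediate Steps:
k(f) = sqrt(3)*f**2 (k(f) = (f*sqrt(-1 + 4))*f = (f*sqrt(3))*f = sqrt(3)*f**2)
k(-4)*2627 = (sqrt(3)*(-4)**2)*2627 = (sqrt(3)*16)*2627 = (16*sqrt(3))*2627 = 42032*sqrt(3)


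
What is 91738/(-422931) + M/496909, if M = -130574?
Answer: -100809230236/210158220279 ≈ -0.47968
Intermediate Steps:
91738/(-422931) + M/496909 = 91738/(-422931) - 130574/496909 = 91738*(-1/422931) - 130574*1/496909 = -91738/422931 - 130574/496909 = -100809230236/210158220279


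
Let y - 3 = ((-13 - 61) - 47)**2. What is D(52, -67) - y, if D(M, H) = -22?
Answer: -14666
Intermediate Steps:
y = 14644 (y = 3 + ((-13 - 61) - 47)**2 = 3 + (-74 - 47)**2 = 3 + (-121)**2 = 3 + 14641 = 14644)
D(52, -67) - y = -22 - 1*14644 = -22 - 14644 = -14666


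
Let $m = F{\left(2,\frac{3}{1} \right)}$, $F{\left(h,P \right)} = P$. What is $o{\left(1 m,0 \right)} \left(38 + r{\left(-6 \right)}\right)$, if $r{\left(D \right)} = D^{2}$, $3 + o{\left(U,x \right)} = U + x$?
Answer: $0$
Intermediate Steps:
$m = 3$ ($m = \frac{3}{1} = 3 \cdot 1 = 3$)
$o{\left(U,x \right)} = -3 + U + x$ ($o{\left(U,x \right)} = -3 + \left(U + x\right) = -3 + U + x$)
$o{\left(1 m,0 \right)} \left(38 + r{\left(-6 \right)}\right) = \left(-3 + 1 \cdot 3 + 0\right) \left(38 + \left(-6\right)^{2}\right) = \left(-3 + 3 + 0\right) \left(38 + 36\right) = 0 \cdot 74 = 0$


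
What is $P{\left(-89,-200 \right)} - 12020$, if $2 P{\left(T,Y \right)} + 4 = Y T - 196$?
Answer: $-3220$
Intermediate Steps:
$P{\left(T,Y \right)} = -100 + \frac{T Y}{2}$ ($P{\left(T,Y \right)} = -2 + \frac{Y T - 196}{2} = -2 + \frac{T Y - 196}{2} = -2 + \frac{-196 + T Y}{2} = -2 + \left(-98 + \frac{T Y}{2}\right) = -100 + \frac{T Y}{2}$)
$P{\left(-89,-200 \right)} - 12020 = \left(-100 + \frac{1}{2} \left(-89\right) \left(-200\right)\right) - 12020 = \left(-100 + 8900\right) - 12020 = 8800 - 12020 = -3220$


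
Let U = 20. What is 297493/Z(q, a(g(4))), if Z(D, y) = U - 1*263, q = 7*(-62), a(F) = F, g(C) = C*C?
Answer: -297493/243 ≈ -1224.3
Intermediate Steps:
g(C) = C²
q = -434
Z(D, y) = -243 (Z(D, y) = 20 - 1*263 = 20 - 263 = -243)
297493/Z(q, a(g(4))) = 297493/(-243) = 297493*(-1/243) = -297493/243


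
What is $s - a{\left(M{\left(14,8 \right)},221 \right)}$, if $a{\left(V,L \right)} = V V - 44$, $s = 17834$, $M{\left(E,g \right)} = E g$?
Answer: $5334$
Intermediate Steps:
$a{\left(V,L \right)} = -44 + V^{2}$ ($a{\left(V,L \right)} = V^{2} - 44 = -44 + V^{2}$)
$s - a{\left(M{\left(14,8 \right)},221 \right)} = 17834 - \left(-44 + \left(14 \cdot 8\right)^{2}\right) = 17834 - \left(-44 + 112^{2}\right) = 17834 - \left(-44 + 12544\right) = 17834 - 12500 = 5334$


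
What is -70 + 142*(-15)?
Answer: -2200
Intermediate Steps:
-70 + 142*(-15) = -70 - 2130 = -2200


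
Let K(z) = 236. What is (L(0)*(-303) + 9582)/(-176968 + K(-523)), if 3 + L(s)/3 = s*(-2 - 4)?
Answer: -12309/176732 ≈ -0.069648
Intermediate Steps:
L(s) = -9 - 18*s (L(s) = -9 + 3*(s*(-2 - 4)) = -9 + 3*(s*(-6)) = -9 + 3*(-6*s) = -9 - 18*s)
(L(0)*(-303) + 9582)/(-176968 + K(-523)) = ((-9 - 18*0)*(-303) + 9582)/(-176968 + 236) = ((-9 + 0)*(-303) + 9582)/(-176732) = (-9*(-303) + 9582)*(-1/176732) = (2727 + 9582)*(-1/176732) = 12309*(-1/176732) = -12309/176732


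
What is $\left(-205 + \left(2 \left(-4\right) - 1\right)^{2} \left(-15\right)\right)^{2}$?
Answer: $2016400$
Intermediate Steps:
$\left(-205 + \left(2 \left(-4\right) - 1\right)^{2} \left(-15\right)\right)^{2} = \left(-205 + \left(-8 - 1\right)^{2} \left(-15\right)\right)^{2} = \left(-205 + \left(-9\right)^{2} \left(-15\right)\right)^{2} = \left(-205 + 81 \left(-15\right)\right)^{2} = \left(-205 - 1215\right)^{2} = \left(-1420\right)^{2} = 2016400$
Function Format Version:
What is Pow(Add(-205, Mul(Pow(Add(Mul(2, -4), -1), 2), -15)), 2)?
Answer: 2016400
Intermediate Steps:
Pow(Add(-205, Mul(Pow(Add(Mul(2, -4), -1), 2), -15)), 2) = Pow(Add(-205, Mul(Pow(Add(-8, -1), 2), -15)), 2) = Pow(Add(-205, Mul(Pow(-9, 2), -15)), 2) = Pow(Add(-205, Mul(81, -15)), 2) = Pow(Add(-205, -1215), 2) = Pow(-1420, 2) = 2016400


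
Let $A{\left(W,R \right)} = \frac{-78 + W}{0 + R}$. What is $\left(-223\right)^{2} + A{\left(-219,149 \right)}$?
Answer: $\frac{7409324}{149} \approx 49727.0$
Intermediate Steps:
$A{\left(W,R \right)} = \frac{-78 + W}{R}$
$\left(-223\right)^{2} + A{\left(-219,149 \right)} = \left(-223\right)^{2} + \frac{-78 - 219}{149} = 49729 + \frac{1}{149} \left(-297\right) = 49729 - \frac{297}{149} = \frac{7409324}{149}$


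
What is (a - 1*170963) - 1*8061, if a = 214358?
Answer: 35334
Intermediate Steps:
(a - 1*170963) - 1*8061 = (214358 - 1*170963) - 1*8061 = (214358 - 170963) - 8061 = 43395 - 8061 = 35334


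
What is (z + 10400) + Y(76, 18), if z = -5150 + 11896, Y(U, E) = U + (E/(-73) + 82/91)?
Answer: 114410094/6643 ≈ 17223.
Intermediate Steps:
Y(U, E) = 82/91 + U - E/73 (Y(U, E) = U + (E*(-1/73) + 82*(1/91)) = U + (-E/73 + 82/91) = U + (82/91 - E/73) = 82/91 + U - E/73)
z = 6746
(z + 10400) + Y(76, 18) = (6746 + 10400) + (82/91 + 76 - 1/73*18) = 17146 + (82/91 + 76 - 18/73) = 17146 + 509216/6643 = 114410094/6643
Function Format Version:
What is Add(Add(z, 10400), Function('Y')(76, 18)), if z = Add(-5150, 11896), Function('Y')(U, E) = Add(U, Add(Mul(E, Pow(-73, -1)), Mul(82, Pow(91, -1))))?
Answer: Rational(114410094, 6643) ≈ 17223.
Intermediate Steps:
Function('Y')(U, E) = Add(Rational(82, 91), U, Mul(Rational(-1, 73), E)) (Function('Y')(U, E) = Add(U, Add(Mul(E, Rational(-1, 73)), Mul(82, Rational(1, 91)))) = Add(U, Add(Mul(Rational(-1, 73), E), Rational(82, 91))) = Add(U, Add(Rational(82, 91), Mul(Rational(-1, 73), E))) = Add(Rational(82, 91), U, Mul(Rational(-1, 73), E)))
z = 6746
Add(Add(z, 10400), Function('Y')(76, 18)) = Add(Add(6746, 10400), Add(Rational(82, 91), 76, Mul(Rational(-1, 73), 18))) = Add(17146, Add(Rational(82, 91), 76, Rational(-18, 73))) = Add(17146, Rational(509216, 6643)) = Rational(114410094, 6643)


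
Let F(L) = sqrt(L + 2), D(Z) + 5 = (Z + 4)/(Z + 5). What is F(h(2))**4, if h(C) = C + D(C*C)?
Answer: 1/81 ≈ 0.012346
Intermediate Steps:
D(Z) = -5 + (4 + Z)/(5 + Z) (D(Z) = -5 + (Z + 4)/(Z + 5) = -5 + (4 + Z)/(5 + Z))
h(C) = C + (-21 - 4*C**2)/(5 + C**2) (h(C) = C + (-21 - 4*C*C)/(5 + C*C) = C + (-21 - 4*C**2)/(5 + C**2))
F(L) = sqrt(2 + L)
F(h(2))**4 = (sqrt(2 + (-21 - 4*2**2 + 2*(5 + 2**2))/(5 + 2**2)))**4 = (sqrt(2 + (-21 - 4*4 + 2*(5 + 4))/(5 + 4)))**4 = (sqrt(2 + (-21 - 16 + 2*9)/9))**4 = (sqrt(2 + (-21 - 16 + 18)/9))**4 = (sqrt(2 + (1/9)*(-19)))**4 = (sqrt(2 - 19/9))**4 = (sqrt(-1/9))**4 = (I/3)**4 = 1/81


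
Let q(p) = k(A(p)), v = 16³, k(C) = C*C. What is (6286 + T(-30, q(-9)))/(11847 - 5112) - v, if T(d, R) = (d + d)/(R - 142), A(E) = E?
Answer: -1682396654/410835 ≈ -4095.1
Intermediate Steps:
k(C) = C²
v = 4096
q(p) = p²
T(d, R) = 2*d/(-142 + R) (T(d, R) = (2*d)/(-142 + R) = 2*d/(-142 + R))
(6286 + T(-30, q(-9)))/(11847 - 5112) - v = (6286 + 2*(-30)/(-142 + (-9)²))/(11847 - 5112) - 1*4096 = (6286 + 2*(-30)/(-142 + 81))/6735 - 4096 = (6286 + 2*(-30)/(-61))*(1/6735) - 4096 = (6286 + 2*(-30)*(-1/61))*(1/6735) - 4096 = (6286 + 60/61)*(1/6735) - 4096 = (383506/61)*(1/6735) - 4096 = 383506/410835 - 4096 = -1682396654/410835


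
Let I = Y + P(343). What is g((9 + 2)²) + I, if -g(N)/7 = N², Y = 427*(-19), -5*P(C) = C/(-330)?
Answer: -182489657/1650 ≈ -1.1060e+5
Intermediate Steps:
P(C) = C/1650 (P(C) = -C/(5*(-330)) = -C*(-1)/(5*330) = -(-1)*C/1650 = C/1650)
Y = -8113
g(N) = -7*N²
I = -13386107/1650 (I = -8113 + (1/1650)*343 = -8113 + 343/1650 = -13386107/1650 ≈ -8112.8)
g((9 + 2)²) + I = -7*(9 + 2)⁴ - 13386107/1650 = -7*(11²)² - 13386107/1650 = -7*121² - 13386107/1650 = -7*14641 - 13386107/1650 = -102487 - 13386107/1650 = -182489657/1650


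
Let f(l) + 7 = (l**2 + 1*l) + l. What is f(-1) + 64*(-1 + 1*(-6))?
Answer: -456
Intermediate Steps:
f(l) = -7 + l**2 + 2*l (f(l) = -7 + ((l**2 + 1*l) + l) = -7 + ((l**2 + l) + l) = -7 + ((l + l**2) + l) = -7 + (l**2 + 2*l) = -7 + l**2 + 2*l)
f(-1) + 64*(-1 + 1*(-6)) = (-7 + (-1)**2 + 2*(-1)) + 64*(-1 + 1*(-6)) = (-7 + 1 - 2) + 64*(-1 - 6) = -8 + 64*(-7) = -8 - 448 = -456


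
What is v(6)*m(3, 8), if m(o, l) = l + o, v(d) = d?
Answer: 66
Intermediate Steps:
v(6)*m(3, 8) = 6*(8 + 3) = 6*11 = 66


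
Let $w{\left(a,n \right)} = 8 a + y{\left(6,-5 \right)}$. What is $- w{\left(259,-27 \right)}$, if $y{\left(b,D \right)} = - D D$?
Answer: $-2047$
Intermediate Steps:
$y{\left(b,D \right)} = - D^{2}$
$w{\left(a,n \right)} = -25 + 8 a$ ($w{\left(a,n \right)} = 8 a - \left(-5\right)^{2} = 8 a - 25 = -25 + 8 a$)
$- w{\left(259,-27 \right)} = - (-25 + 8 \cdot 259) = - (-25 + 2072) = \left(-1\right) 2047 = -2047$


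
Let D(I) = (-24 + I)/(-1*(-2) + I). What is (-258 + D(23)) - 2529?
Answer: -69676/25 ≈ -2787.0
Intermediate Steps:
D(I) = (-24 + I)/(2 + I)
(-258 + D(23)) - 2529 = (-258 + (-24 + 23)/(2 + 23)) - 2529 = (-258 - 1/25) - 2529 = -6451/25 - 2529 = -69676/25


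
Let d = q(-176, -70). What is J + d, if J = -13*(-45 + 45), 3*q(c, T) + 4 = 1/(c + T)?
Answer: -985/738 ≈ -1.3347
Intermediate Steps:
q(c, T) = -4/3 + 1/(3*(T + c)) (q(c, T) = -4/3 + 1/(3*(c + T)) = -4/3 + 1/(3*(T + c)))
d = -985/738 (d = (1 - 4*(-70) - 4*(-176))/(3*(-70 - 176)) = (⅓)*(1 + 280 + 704)/(-246) = (⅓)*(-1/246)*985 = -985/738 ≈ -1.3347)
J = 0 (J = -13*0 = 0)
J + d = 0 - 985/738 = -985/738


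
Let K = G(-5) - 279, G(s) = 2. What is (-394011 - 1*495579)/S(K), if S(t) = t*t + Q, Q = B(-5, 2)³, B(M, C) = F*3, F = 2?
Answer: -177918/15389 ≈ -11.561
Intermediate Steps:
B(M, C) = 6 (B(M, C) = 2*3 = 6)
Q = 216 (Q = 6³ = 216)
K = -277 (K = 2 - 279 = -277)
S(t) = 216 + t² (S(t) = t*t + 216 = t² + 216 = 216 + t²)
(-394011 - 1*495579)/S(K) = (-394011 - 1*495579)/(216 + (-277)²) = (-394011 - 495579)/(216 + 76729) = -889590/76945 = -889590*1/76945 = -177918/15389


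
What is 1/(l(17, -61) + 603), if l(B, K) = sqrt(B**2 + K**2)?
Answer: 603/359599 - sqrt(4010)/359599 ≈ 0.0015008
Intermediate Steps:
1/(l(17, -61) + 603) = 1/(sqrt(17**2 + (-61)**2) + 603) = 1/(sqrt(289 + 3721) + 603) = 1/(sqrt(4010) + 603) = 1/(603 + sqrt(4010))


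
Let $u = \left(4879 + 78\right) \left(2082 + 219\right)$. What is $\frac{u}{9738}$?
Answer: $\frac{3802019}{3246} \approx 1171.3$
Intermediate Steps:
$u = 11406057$ ($u = 4957 \cdot 2301 = 11406057$)
$\frac{u}{9738} = \frac{11406057}{9738} = 11406057 \cdot \frac{1}{9738} = \frac{3802019}{3246}$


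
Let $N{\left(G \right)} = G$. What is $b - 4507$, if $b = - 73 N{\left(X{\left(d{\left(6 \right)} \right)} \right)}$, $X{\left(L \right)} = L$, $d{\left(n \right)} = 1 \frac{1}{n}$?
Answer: $- \frac{27115}{6} \approx -4519.2$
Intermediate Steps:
$d{\left(n \right)} = \frac{1}{n}$
$b = - \frac{73}{6} \approx -12.167$
$b - 4507 = - \frac{73}{6} - 4507 = - \frac{27115}{6}$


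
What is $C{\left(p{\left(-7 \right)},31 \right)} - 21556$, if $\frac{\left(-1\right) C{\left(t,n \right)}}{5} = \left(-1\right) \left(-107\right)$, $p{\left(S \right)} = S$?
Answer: $-22091$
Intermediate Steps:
$C{\left(t,n \right)} = -535$ ($C{\left(t,n \right)} = - 5 \left(\left(-1\right) \left(-107\right)\right) = \left(-5\right) 107 = -535$)
$C{\left(p{\left(-7 \right)},31 \right)} - 21556 = -535 - 21556 = -22091$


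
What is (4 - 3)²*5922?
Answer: 5922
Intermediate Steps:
(4 - 3)²*5922 = 1²*5922 = 1*5922 = 5922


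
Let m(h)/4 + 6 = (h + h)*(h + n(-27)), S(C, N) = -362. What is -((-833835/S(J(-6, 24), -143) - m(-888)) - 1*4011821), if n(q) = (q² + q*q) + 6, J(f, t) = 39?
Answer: -29832569/362 ≈ -82410.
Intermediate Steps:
n(q) = 6 + 2*q² (n(q) = (q² + q²) + 6 = 2*q² + 6 = 6 + 2*q²)
m(h) = -24 + 8*h*(1464 + h) (m(h) = -24 + 4*((h + h)*(h + (6 + 2*(-27)²))) = -24 + 4*((2*h)*(h + (6 + 2*729))) = -24 + 4*((2*h)*(h + (6 + 1458))) = -24 + 4*((2*h)*(h + 1464)) = -24 + 4*((2*h)*(1464 + h)) = -24 + 4*(2*h*(1464 + h)) = -24 + 8*h*(1464 + h))
-((-833835/S(J(-6, 24), -143) - m(-888)) - 1*4011821) = -((-833835/(-362) - (-24 + 8*(-888)² + 11712*(-888))) - 1*4011821) = -((-833835*(-1/362) - (-24 + 8*788544 - 10400256)) - 4011821) = -((833835/362 - (-24 + 6308352 - 10400256)) - 4011821) = -((833835/362 - 1*(-4091928)) - 4011821) = -((833835/362 + 4091928) - 4011821) = -(1482111771/362 - 4011821) = -1*29832569/362 = -29832569/362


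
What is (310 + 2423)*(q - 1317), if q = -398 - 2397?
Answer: -11238096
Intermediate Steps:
q = -2795
(310 + 2423)*(q - 1317) = (310 + 2423)*(-2795 - 1317) = 2733*(-4112) = -11238096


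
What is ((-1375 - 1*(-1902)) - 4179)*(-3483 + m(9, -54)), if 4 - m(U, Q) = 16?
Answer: 12763740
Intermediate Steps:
m(U, Q) = -12 (m(U, Q) = 4 - 1*16 = 4 - 16 = -12)
((-1375 - 1*(-1902)) - 4179)*(-3483 + m(9, -54)) = ((-1375 - 1*(-1902)) - 4179)*(-3483 - 12) = ((-1375 + 1902) - 4179)*(-3495) = (527 - 4179)*(-3495) = -3652*(-3495) = 12763740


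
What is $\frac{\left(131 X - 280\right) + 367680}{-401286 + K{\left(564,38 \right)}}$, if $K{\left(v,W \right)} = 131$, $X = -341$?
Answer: $- \frac{322729}{401155} \approx -0.8045$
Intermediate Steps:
$\frac{\left(131 X - 280\right) + 367680}{-401286 + K{\left(564,38 \right)}} = \frac{\left(131 \left(-341\right) - 280\right) + 367680}{-401286 + 131} = \frac{\left(-44671 - 280\right) + 367680}{-401155} = \left(-44951 + 367680\right) \left(- \frac{1}{401155}\right) = 322729 \left(- \frac{1}{401155}\right) = - \frac{322729}{401155}$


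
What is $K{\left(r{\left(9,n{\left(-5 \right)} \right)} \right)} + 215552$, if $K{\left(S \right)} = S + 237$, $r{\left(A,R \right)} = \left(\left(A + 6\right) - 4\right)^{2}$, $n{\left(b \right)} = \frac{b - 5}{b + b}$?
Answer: $215910$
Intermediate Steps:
$n{\left(b \right)} = \frac{-5 + b}{2 b}$
$r{\left(A,R \right)} = \left(2 + A\right)^{2}$ ($r{\left(A,R \right)} = \left(\left(6 + A\right) - 4\right)^{2} = \left(2 + A\right)^{2}$)
$K{\left(S \right)} = 237 + S$
$K{\left(r{\left(9,n{\left(-5 \right)} \right)} \right)} + 215552 = \left(237 + \left(2 + 9\right)^{2}\right) + 215552 = \left(237 + 11^{2}\right) + 215552 = \left(237 + 121\right) + 215552 = 358 + 215552 = 215910$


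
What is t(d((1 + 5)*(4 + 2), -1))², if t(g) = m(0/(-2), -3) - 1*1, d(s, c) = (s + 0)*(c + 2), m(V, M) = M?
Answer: 16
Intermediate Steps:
d(s, c) = s*(2 + c)
t(g) = -4 (t(g) = -3 - 1*1 = -3 - 1 = -4)
t(d((1 + 5)*(4 + 2), -1))² = (-4)² = 16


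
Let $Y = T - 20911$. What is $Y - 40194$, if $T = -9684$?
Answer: $-70789$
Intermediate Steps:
$Y = -30595$ ($Y = -9684 - 20911 = -30595$)
$Y - 40194 = -30595 - 40194 = -70789$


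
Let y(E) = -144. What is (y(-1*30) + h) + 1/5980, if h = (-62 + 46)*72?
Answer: -7750079/5980 ≈ -1296.0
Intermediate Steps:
h = -1152 (h = -16*72 = -1152)
(y(-1*30) + h) + 1/5980 = (-144 - 1152) + 1/5980 = -1296 + 1/5980 = -7750079/5980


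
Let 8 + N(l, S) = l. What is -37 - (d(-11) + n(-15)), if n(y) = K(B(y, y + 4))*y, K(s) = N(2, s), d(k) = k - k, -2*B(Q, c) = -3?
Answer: -127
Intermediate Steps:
N(l, S) = -8 + l
B(Q, c) = 3/2 (B(Q, c) = -1/2*(-3) = 3/2)
d(k) = 0
K(s) = -6 (K(s) = -8 + 2 = -6)
n(y) = -6*y
-37 - (d(-11) + n(-15)) = -37 - (0 - 6*(-15)) = -37 - (0 + 90) = -37 - 1*90 = -37 - 90 = -127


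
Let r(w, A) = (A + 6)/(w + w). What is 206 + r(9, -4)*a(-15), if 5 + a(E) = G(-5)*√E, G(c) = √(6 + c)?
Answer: 1849/9 + I*√15/9 ≈ 205.44 + 0.43033*I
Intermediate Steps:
r(w, A) = (6 + A)/(2*w) (r(w, A) = (6 + A)/((2*w)) = (6 + A)*(1/(2*w)) = (6 + A)/(2*w))
a(E) = -5 + √E (a(E) = -5 + √(6 - 5)*√E = -5 + √1*√E = -5 + 1*√E = -5 + √E)
206 + r(9, -4)*a(-15) = 206 + ((½)*(6 - 4)/9)*(-5 + √(-15)) = 206 + ((½)*(⅑)*2)*(-5 + I*√15) = 206 + (-5 + I*√15)/9 = 206 + (-5/9 + I*√15/9) = 1849/9 + I*√15/9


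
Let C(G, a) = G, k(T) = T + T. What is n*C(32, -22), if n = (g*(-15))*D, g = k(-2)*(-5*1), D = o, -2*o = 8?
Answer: 38400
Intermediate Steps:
k(T) = 2*T
o = -4 (o = -½*8 = -4)
D = -4
g = 20 (g = (2*(-2))*(-5*1) = -4*(-5) = 20)
n = 1200 (n = (20*(-15))*(-4) = -300*(-4) = 1200)
n*C(32, -22) = 1200*32 = 38400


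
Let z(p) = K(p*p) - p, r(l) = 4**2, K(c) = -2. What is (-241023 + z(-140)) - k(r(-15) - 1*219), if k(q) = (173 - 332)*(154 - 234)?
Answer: -253605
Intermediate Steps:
r(l) = 16
z(p) = -2 - p
k(q) = 12720 (k(q) = -159*(-80) = 12720)
(-241023 + z(-140)) - k(r(-15) - 1*219) = (-241023 + (-2 - 1*(-140))) - 1*12720 = (-241023 + (-2 + 140)) - 12720 = (-241023 + 138) - 12720 = -240885 - 12720 = -253605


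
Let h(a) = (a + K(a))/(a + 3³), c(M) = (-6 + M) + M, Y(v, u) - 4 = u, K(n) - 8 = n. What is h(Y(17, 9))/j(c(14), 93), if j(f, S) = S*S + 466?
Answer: 17/182300 ≈ 9.3253e-5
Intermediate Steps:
K(n) = 8 + n
Y(v, u) = 4 + u
c(M) = -6 + 2*M
j(f, S) = 466 + S² (j(f, S) = S² + 466 = 466 + S²)
h(a) = (8 + 2*a)/(27 + a) (h(a) = (a + (8 + a))/(a + 3³) = (8 + 2*a)/(a + 27) = (8 + 2*a)/(27 + a))
h(Y(17, 9))/j(c(14), 93) = (2*(4 + (4 + 9))/(27 + (4 + 9)))/(466 + 93²) = (2*(4 + 13)/(27 + 13))/(466 + 8649) = (2*17/40)/9115 = (2*(1/40)*17)*(1/9115) = (17/20)*(1/9115) = 17/182300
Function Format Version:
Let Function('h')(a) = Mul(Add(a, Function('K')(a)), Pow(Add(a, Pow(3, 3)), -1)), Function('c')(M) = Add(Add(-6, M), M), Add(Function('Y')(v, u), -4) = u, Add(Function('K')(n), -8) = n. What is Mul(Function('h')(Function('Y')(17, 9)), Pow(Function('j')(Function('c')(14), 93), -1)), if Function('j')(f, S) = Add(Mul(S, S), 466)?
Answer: Rational(17, 182300) ≈ 9.3253e-5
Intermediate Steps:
Function('K')(n) = Add(8, n)
Function('Y')(v, u) = Add(4, u)
Function('c')(M) = Add(-6, Mul(2, M))
Function('j')(f, S) = Add(466, Pow(S, 2)) (Function('j')(f, S) = Add(Pow(S, 2), 466) = Add(466, Pow(S, 2)))
Function('h')(a) = Mul(Pow(Add(27, a), -1), Add(8, Mul(2, a))) (Function('h')(a) = Mul(Add(a, Add(8, a)), Pow(Add(a, Pow(3, 3)), -1)) = Mul(Add(8, Mul(2, a)), Pow(Add(a, 27), -1)) = Mul(Add(8, Mul(2, a)), Pow(Add(27, a), -1)) = Mul(Pow(Add(27, a), -1), Add(8, Mul(2, a))))
Mul(Function('h')(Function('Y')(17, 9)), Pow(Function('j')(Function('c')(14), 93), -1)) = Mul(Mul(2, Pow(Add(27, Add(4, 9)), -1), Add(4, Add(4, 9))), Pow(Add(466, Pow(93, 2)), -1)) = Mul(Mul(2, Pow(Add(27, 13), -1), Add(4, 13)), Pow(Add(466, 8649), -1)) = Mul(Mul(2, Pow(40, -1), 17), Pow(9115, -1)) = Mul(Mul(2, Rational(1, 40), 17), Rational(1, 9115)) = Mul(Rational(17, 20), Rational(1, 9115)) = Rational(17, 182300)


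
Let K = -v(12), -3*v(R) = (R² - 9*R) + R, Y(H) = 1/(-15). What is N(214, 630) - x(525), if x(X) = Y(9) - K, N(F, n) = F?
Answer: 3451/15 ≈ 230.07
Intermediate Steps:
Y(H) = -1/15 (Y(H) = 1*(-1/15) = -1/15)
v(R) = -R²/3 + 8*R/3 (v(R) = -((R² - 9*R) + R)/3 = -(R² - 8*R)/3 = -R²/3 + 8*R/3)
K = 16 (K = -12*(8 - 1*12)/3 = -12*(8 - 12)/3 = -12*(-4)/3 = -1*(-16) = 16)
x(X) = -241/15 (x(X) = -1/15 - 1*16 = -1/15 - 16 = -241/15)
N(214, 630) - x(525) = 214 - 1*(-241/15) = 214 + 241/15 = 3451/15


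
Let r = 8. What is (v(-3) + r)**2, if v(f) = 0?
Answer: 64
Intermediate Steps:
(v(-3) + r)**2 = (0 + 8)**2 = 8**2 = 64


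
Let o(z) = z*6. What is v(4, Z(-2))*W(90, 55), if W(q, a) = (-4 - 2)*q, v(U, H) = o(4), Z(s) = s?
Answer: -12960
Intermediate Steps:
o(z) = 6*z
v(U, H) = 24 (v(U, H) = 6*4 = 24)
W(q, a) = -6*q
v(4, Z(-2))*W(90, 55) = 24*(-6*90) = 24*(-540) = -12960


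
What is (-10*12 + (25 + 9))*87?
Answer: -7482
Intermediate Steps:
(-10*12 + (25 + 9))*87 = (-120 + 34)*87 = -86*87 = -7482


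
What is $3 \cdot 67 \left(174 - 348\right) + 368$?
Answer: $-34606$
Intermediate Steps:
$3 \cdot 67 \left(174 - 348\right) + 368 = 201 \left(174 - 348\right) + 368 = 201 \left(-174\right) + 368 = -34974 + 368 = -34606$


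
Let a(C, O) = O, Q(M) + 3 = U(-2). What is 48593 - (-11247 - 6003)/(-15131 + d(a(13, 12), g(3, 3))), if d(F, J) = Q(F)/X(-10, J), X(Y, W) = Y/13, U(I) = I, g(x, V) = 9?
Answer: 489951719/10083 ≈ 48592.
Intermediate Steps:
Q(M) = -5 (Q(M) = -3 - 2 = -5)
X(Y, W) = Y/13 (X(Y, W) = Y*(1/13) = Y/13)
d(F, J) = 13/2 (d(F, J) = -5/((1/13)*(-10)) = -5/(-10/13) = -5*(-13/10) = 13/2)
48593 - (-11247 - 6003)/(-15131 + d(a(13, 12), g(3, 3))) = 48593 - (-11247 - 6003)/(-15131 + 13/2) = 48593 - (-17250)/(-30249/2) = 48593 - (-17250)*(-2)/30249 = 48593 - 1*11500/10083 = 48593 - 11500/10083 = 489951719/10083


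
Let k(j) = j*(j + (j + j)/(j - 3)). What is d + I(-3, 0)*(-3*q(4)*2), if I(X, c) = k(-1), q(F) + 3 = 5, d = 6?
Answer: 0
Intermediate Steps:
q(F) = 2 (q(F) = -3 + 5 = 2)
k(j) = j*(j + 2*j/(-3 + j)) (k(j) = j*(j + (2*j)/(-3 + j)) = j*(j + 2*j/(-3 + j)))
I(X, c) = ½ (I(X, c) = (-1)²*(-1 - 1)/(-3 - 1) = 1*(-2)/(-4) = 1*(-¼)*(-2) = ½)
d + I(-3, 0)*(-3*q(4)*2) = 6 + (-3*2*2)/2 = 6 + (-6*2)/2 = 6 + (½)*(-12) = 6 - 6 = 0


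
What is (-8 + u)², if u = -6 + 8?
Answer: 36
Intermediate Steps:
u = 2
(-8 + u)² = (-8 + 2)² = (-6)² = 36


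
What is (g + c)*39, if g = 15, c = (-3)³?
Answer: -468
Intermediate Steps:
c = -27
(g + c)*39 = (15 - 27)*39 = -12*39 = -468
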